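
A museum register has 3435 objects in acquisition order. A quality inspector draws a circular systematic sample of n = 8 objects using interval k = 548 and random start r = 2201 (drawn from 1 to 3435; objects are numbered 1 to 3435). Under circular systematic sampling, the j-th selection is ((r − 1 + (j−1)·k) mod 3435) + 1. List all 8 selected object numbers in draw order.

Selection 1: 2201
Selection 2: 2201 + 548 = 2749
Selection 3: 2749 + 548 = 3297
Selection 4: 3297 + 548 = 3845 → 3845 − 3435 = 410
Selection 5: 410 + 548 = 958
Selection 6: 958 + 548 = 1506
Selection 7: 1506 + 548 = 2054
Selection 8: 2054 + 548 = 2602

2201, 2749, 3297, 410, 958, 1506, 2054, 2602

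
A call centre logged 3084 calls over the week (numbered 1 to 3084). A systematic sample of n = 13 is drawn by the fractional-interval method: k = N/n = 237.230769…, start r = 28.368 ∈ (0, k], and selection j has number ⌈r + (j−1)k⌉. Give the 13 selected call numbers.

j=1: r + 0k = 28.368 → ⌈·⌉ = 29
j=2: r + 1k = 265.598769… → ⌈·⌉ = 266
j=3: r + 2k = 502.829538… → ⌈·⌉ = 503
j=4: r + 3k = 740.060307… → ⌈·⌉ = 741
j=5: r + 4k = 977.291076… → ⌈·⌉ = 978
j=6: r + 5k = 1214.521846… → ⌈·⌉ = 1215
j=7: r + 6k = 1451.752615… → ⌈·⌉ = 1452
j=8: r + 7k = 1688.983384… → ⌈·⌉ = 1689
j=9: r + 8k = 1926.214153… → ⌈·⌉ = 1927
j=10: r + 9k = 2163.444923… → ⌈·⌉ = 2164
j=11: r + 10k = 2400.675692… → ⌈·⌉ = 2401
j=12: r + 11k = 2637.906461… → ⌈·⌉ = 2638
j=13: r + 12k = 2875.137230… → ⌈·⌉ = 2876

29, 266, 503, 741, 978, 1215, 1452, 1689, 1927, 2164, 2401, 2638, 2876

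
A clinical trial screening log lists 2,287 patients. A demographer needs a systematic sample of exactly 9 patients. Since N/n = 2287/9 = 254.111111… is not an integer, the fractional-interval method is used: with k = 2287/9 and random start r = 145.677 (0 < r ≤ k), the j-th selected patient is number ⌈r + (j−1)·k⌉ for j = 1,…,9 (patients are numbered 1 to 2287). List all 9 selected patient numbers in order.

j=1: r + 0k = 145.677 → ⌈·⌉ = 146
j=2: r + 1k = 399.788111… → ⌈·⌉ = 400
j=3: r + 2k = 653.899222… → ⌈·⌉ = 654
j=4: r + 3k = 908.010333… → ⌈·⌉ = 909
j=5: r + 4k = 1162.121444… → ⌈·⌉ = 1163
j=6: r + 5k = 1416.232555… → ⌈·⌉ = 1417
j=7: r + 6k = 1670.343666… → ⌈·⌉ = 1671
j=8: r + 7k = 1924.454777… → ⌈·⌉ = 1925
j=9: r + 8k = 2178.565888… → ⌈·⌉ = 2179

146, 400, 654, 909, 1163, 1417, 1671, 1925, 2179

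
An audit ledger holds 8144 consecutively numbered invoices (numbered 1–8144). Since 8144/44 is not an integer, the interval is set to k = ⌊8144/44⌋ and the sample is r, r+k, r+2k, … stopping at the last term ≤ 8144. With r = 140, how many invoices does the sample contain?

k = ⌊8144/44⌋ = 185
Achieved size = ⌊(8144 − 140)/185⌋ + 1 = ⌊8004/185⌋ + 1 = 43 + 1 = 44
(last selection: 140 + 43×185 = 8095 ≤ 8144; next would be 8280 > 8144)

44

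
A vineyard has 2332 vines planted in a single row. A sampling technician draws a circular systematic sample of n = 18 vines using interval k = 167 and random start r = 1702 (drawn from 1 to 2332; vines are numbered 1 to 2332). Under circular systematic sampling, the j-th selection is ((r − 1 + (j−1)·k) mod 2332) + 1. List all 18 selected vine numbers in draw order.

Selection 1: 1702
Selection 2: 1702 + 167 = 1869
Selection 3: 1869 + 167 = 2036
Selection 4: 2036 + 167 = 2203
Selection 5: 2203 + 167 = 2370 → 2370 − 2332 = 38
Selection 6: 38 + 167 = 205
Selection 7: 205 + 167 = 372
Selection 8: 372 + 167 = 539
Selection 9: 539 + 167 = 706
Selection 10: 706 + 167 = 873
Selection 11: 873 + 167 = 1040
Selection 12: 1040 + 167 = 1207
Selection 13: 1207 + 167 = 1374
Selection 14: 1374 + 167 = 1541
Selection 15: 1541 + 167 = 1708
Selection 16: 1708 + 167 = 1875
Selection 17: 1875 + 167 = 2042
Selection 18: 2042 + 167 = 2209

1702, 1869, 2036, 2203, 38, 205, 372, 539, 706, 873, 1040, 1207, 1374, 1541, 1708, 1875, 2042, 2209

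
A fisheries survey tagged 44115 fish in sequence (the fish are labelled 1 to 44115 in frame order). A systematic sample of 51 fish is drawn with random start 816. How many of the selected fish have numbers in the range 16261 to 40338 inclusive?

28

k = 44115/51 = 865
First selection ≥ 16261: 816 + ⌈(16261−816)/865⌉·865 = 816 + 18×865 = 16386
Last selection ≤ 40338: 816 + ⌊(40338−816)/865⌋·865 = 816 + 45×865 = 39741
Count = 45 − 18 + 1 = 28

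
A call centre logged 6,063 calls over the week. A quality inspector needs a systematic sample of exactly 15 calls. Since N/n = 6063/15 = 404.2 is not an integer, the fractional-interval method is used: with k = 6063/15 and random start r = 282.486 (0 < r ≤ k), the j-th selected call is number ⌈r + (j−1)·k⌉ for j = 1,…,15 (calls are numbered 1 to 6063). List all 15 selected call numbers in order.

283, 687, 1091, 1496, 1900, 2304, 2708, 3112, 3517, 3921, 4325, 4729, 5133, 5538, 5942

j=1: r + 0k = 282.486 → ⌈·⌉ = 283
j=2: r + 1k = 686.686 → ⌈·⌉ = 687
j=3: r + 2k = 1090.886 → ⌈·⌉ = 1091
j=4: r + 3k = 1495.086 → ⌈·⌉ = 1496
j=5: r + 4k = 1899.286 → ⌈·⌉ = 1900
j=6: r + 5k = 2303.486 → ⌈·⌉ = 2304
j=7: r + 6k = 2707.686 → ⌈·⌉ = 2708
j=8: r + 7k = 3111.886 → ⌈·⌉ = 3112
j=9: r + 8k = 3516.086 → ⌈·⌉ = 3517
j=10: r + 9k = 3920.286 → ⌈·⌉ = 3921
j=11: r + 10k = 4324.486 → ⌈·⌉ = 4325
j=12: r + 11k = 4728.686 → ⌈·⌉ = 4729
j=13: r + 12k = 5132.886 → ⌈·⌉ = 5133
j=14: r + 13k = 5537.086 → ⌈·⌉ = 5538
j=15: r + 14k = 5941.286 → ⌈·⌉ = 5942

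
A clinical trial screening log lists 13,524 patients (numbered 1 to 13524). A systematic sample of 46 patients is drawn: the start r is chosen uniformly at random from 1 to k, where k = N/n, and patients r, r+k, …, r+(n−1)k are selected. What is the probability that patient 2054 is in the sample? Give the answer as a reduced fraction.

k = 13524/46 = 294.
Patient 2054 is selected iff r ≡ 2054 (mod 294); exactly one such r in {1,…,294}.
Inclusion probability = 1/294.

1/294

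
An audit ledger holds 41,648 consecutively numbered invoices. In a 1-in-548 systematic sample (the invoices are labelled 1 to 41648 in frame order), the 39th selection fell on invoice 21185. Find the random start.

k = 548
r = 21185 − (39−1)×548 = 21185 − 20824 = 361

361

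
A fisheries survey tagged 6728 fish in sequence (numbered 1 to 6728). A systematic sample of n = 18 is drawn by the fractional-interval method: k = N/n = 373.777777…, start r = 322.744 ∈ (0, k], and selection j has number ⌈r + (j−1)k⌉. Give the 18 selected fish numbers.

323, 697, 1071, 1445, 1818, 2192, 2566, 2940, 3313, 3687, 4061, 4435, 4809, 5182, 5556, 5930, 6304, 6677

j=1: r + 0k = 322.744 → ⌈·⌉ = 323
j=2: r + 1k = 696.521777… → ⌈·⌉ = 697
j=3: r + 2k = 1070.299555… → ⌈·⌉ = 1071
j=4: r + 3k = 1444.077333… → ⌈·⌉ = 1445
j=5: r + 4k = 1817.855111… → ⌈·⌉ = 1818
j=6: r + 5k = 2191.632888… → ⌈·⌉ = 2192
j=7: r + 6k = 2565.410666… → ⌈·⌉ = 2566
j=8: r + 7k = 2939.188444… → ⌈·⌉ = 2940
j=9: r + 8k = 3312.966222… → ⌈·⌉ = 3313
j=10: r + 9k = 3686.744 → ⌈·⌉ = 3687
j=11: r + 10k = 4060.521777… → ⌈·⌉ = 4061
j=12: r + 11k = 4434.299555… → ⌈·⌉ = 4435
j=13: r + 12k = 4808.077333… → ⌈·⌉ = 4809
j=14: r + 13k = 5181.855111… → ⌈·⌉ = 5182
j=15: r + 14k = 5555.632888… → ⌈·⌉ = 5556
j=16: r + 15k = 5929.410666… → ⌈·⌉ = 5930
j=17: r + 16k = 6303.188444… → ⌈·⌉ = 6304
j=18: r + 17k = 6676.966222… → ⌈·⌉ = 6677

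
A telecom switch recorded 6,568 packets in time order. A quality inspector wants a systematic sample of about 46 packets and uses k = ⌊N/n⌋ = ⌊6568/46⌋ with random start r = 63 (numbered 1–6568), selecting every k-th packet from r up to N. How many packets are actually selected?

k = ⌊6568/46⌋ = 142
Achieved size = ⌊(6568 − 63)/142⌋ + 1 = ⌊6505/142⌋ + 1 = 45 + 1 = 46
(last selection: 63 + 45×142 = 6453 ≤ 6568; next would be 6595 > 6568)

46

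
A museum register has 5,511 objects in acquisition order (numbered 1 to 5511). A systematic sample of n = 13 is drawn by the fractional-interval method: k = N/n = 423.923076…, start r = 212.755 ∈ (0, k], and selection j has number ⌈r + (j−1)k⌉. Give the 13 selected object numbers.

213, 637, 1061, 1485, 1909, 2333, 2757, 3181, 3605, 4029, 4452, 4876, 5300

j=1: r + 0k = 212.755 → ⌈·⌉ = 213
j=2: r + 1k = 636.678076… → ⌈·⌉ = 637
j=3: r + 2k = 1060.601153… → ⌈·⌉ = 1061
j=4: r + 3k = 1484.524230… → ⌈·⌉ = 1485
j=5: r + 4k = 1908.447307… → ⌈·⌉ = 1909
j=6: r + 5k = 2332.370384… → ⌈·⌉ = 2333
j=7: r + 6k = 2756.293461… → ⌈·⌉ = 2757
j=8: r + 7k = 3180.216538… → ⌈·⌉ = 3181
j=9: r + 8k = 3604.139615… → ⌈·⌉ = 3605
j=10: r + 9k = 4028.062692… → ⌈·⌉ = 4029
j=11: r + 10k = 4451.985769… → ⌈·⌉ = 4452
j=12: r + 11k = 4875.908846… → ⌈·⌉ = 4876
j=13: r + 12k = 5299.831923… → ⌈·⌉ = 5300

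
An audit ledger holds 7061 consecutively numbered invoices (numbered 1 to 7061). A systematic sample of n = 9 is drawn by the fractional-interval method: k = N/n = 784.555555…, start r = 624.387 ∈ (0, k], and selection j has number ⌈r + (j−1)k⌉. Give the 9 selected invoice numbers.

625, 1409, 2194, 2979, 3763, 4548, 5332, 6117, 6901

j=1: r + 0k = 624.387 → ⌈·⌉ = 625
j=2: r + 1k = 1408.942555… → ⌈·⌉ = 1409
j=3: r + 2k = 2193.498111… → ⌈·⌉ = 2194
j=4: r + 3k = 2978.053666… → ⌈·⌉ = 2979
j=5: r + 4k = 3762.609222… → ⌈·⌉ = 3763
j=6: r + 5k = 4547.164777… → ⌈·⌉ = 4548
j=7: r + 6k = 5331.720333… → ⌈·⌉ = 5332
j=8: r + 7k = 6116.275888… → ⌈·⌉ = 6117
j=9: r + 8k = 6900.831444… → ⌈·⌉ = 6901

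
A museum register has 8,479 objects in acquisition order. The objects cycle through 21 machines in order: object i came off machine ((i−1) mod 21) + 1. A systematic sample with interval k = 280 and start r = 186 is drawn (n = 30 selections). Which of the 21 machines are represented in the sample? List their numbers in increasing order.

4, 11, 18

Consecutive selections differ by k = 280, so their machine numbers differ by 280 mod 21 = 7.
gcd(280, 21) = 7, so the sample visits 21/7 = 3 distinct residues mod 21.
Start 186 is machine 18; the machines hit are 4, 11, 18.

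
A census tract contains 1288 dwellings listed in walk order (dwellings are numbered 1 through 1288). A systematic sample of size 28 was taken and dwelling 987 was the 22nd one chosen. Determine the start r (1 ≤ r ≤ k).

21

k = 1288/28 = 46
r = 987 − (22−1)×46 = 987 − 966 = 21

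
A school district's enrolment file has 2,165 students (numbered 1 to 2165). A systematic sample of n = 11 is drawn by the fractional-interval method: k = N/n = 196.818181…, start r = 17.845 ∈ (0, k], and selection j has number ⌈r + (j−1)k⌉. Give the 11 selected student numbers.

j=1: r + 0k = 17.845 → ⌈·⌉ = 18
j=2: r + 1k = 214.663181… → ⌈·⌉ = 215
j=3: r + 2k = 411.481363… → ⌈·⌉ = 412
j=4: r + 3k = 608.299545… → ⌈·⌉ = 609
j=5: r + 4k = 805.117727… → ⌈·⌉ = 806
j=6: r + 5k = 1001.935909… → ⌈·⌉ = 1002
j=7: r + 6k = 1198.754090… → ⌈·⌉ = 1199
j=8: r + 7k = 1395.572272… → ⌈·⌉ = 1396
j=9: r + 8k = 1592.390454… → ⌈·⌉ = 1593
j=10: r + 9k = 1789.208636… → ⌈·⌉ = 1790
j=11: r + 10k = 1986.026818… → ⌈·⌉ = 1987

18, 215, 412, 609, 806, 1002, 1199, 1396, 1593, 1790, 1987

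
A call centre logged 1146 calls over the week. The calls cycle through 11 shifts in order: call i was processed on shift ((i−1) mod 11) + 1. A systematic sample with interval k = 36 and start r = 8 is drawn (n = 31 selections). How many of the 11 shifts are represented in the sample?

Consecutive selections differ by k = 36, so their shift numbers differ by 36 mod 11 = 3.
gcd(36, 11) = 1, so the sample visits 11/1 = 11 distinct residues mod 11.
Start 8 is shift 8; the shifts hit are 1, 2, 3, 4, 5, 6, 7, 8, 9, 10, 11.

11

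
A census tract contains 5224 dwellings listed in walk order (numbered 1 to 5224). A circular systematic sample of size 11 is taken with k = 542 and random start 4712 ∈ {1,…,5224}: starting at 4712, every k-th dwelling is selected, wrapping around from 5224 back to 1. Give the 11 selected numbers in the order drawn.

Selection 1: 4712
Selection 2: 4712 + 542 = 5254 → 5254 − 5224 = 30
Selection 3: 30 + 542 = 572
Selection 4: 572 + 542 = 1114
Selection 5: 1114 + 542 = 1656
Selection 6: 1656 + 542 = 2198
Selection 7: 2198 + 542 = 2740
Selection 8: 2740 + 542 = 3282
Selection 9: 3282 + 542 = 3824
Selection 10: 3824 + 542 = 4366
Selection 11: 4366 + 542 = 4908

4712, 30, 572, 1114, 1656, 2198, 2740, 3282, 3824, 4366, 4908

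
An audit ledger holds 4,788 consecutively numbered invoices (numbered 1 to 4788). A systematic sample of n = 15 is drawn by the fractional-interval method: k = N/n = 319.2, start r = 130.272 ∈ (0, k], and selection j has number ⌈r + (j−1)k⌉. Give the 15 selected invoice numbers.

j=1: r + 0k = 130.272 → ⌈·⌉ = 131
j=2: r + 1k = 449.472 → ⌈·⌉ = 450
j=3: r + 2k = 768.672 → ⌈·⌉ = 769
j=4: r + 3k = 1087.872 → ⌈·⌉ = 1088
j=5: r + 4k = 1407.072 → ⌈·⌉ = 1408
j=6: r + 5k = 1726.272 → ⌈·⌉ = 1727
j=7: r + 6k = 2045.472 → ⌈·⌉ = 2046
j=8: r + 7k = 2364.672 → ⌈·⌉ = 2365
j=9: r + 8k = 2683.872 → ⌈·⌉ = 2684
j=10: r + 9k = 3003.072 → ⌈·⌉ = 3004
j=11: r + 10k = 3322.272 → ⌈·⌉ = 3323
j=12: r + 11k = 3641.472 → ⌈·⌉ = 3642
j=13: r + 12k = 3960.672 → ⌈·⌉ = 3961
j=14: r + 13k = 4279.872 → ⌈·⌉ = 4280
j=15: r + 14k = 4599.072 → ⌈·⌉ = 4600

131, 450, 769, 1088, 1408, 1727, 2046, 2365, 2684, 3004, 3323, 3642, 3961, 4280, 4600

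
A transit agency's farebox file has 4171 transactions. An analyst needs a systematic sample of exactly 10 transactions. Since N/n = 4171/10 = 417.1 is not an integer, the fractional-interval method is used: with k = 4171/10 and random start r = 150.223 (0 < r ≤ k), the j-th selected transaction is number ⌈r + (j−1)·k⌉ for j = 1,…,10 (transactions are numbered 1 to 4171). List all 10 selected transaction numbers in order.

j=1: r + 0k = 150.223 → ⌈·⌉ = 151
j=2: r + 1k = 567.323 → ⌈·⌉ = 568
j=3: r + 2k = 984.423 → ⌈·⌉ = 985
j=4: r + 3k = 1401.523 → ⌈·⌉ = 1402
j=5: r + 4k = 1818.623 → ⌈·⌉ = 1819
j=6: r + 5k = 2235.723 → ⌈·⌉ = 2236
j=7: r + 6k = 2652.823 → ⌈·⌉ = 2653
j=8: r + 7k = 3069.923 → ⌈·⌉ = 3070
j=9: r + 8k = 3487.023 → ⌈·⌉ = 3488
j=10: r + 9k = 3904.123 → ⌈·⌉ = 3905

151, 568, 985, 1402, 1819, 2236, 2653, 3070, 3488, 3905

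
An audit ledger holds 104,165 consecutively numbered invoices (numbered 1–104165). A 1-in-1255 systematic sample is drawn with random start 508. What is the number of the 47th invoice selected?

k = 1255
47th selection = r + (47−1)·k = 508 + 46×1255 = 508 + 57730 = 58238

58238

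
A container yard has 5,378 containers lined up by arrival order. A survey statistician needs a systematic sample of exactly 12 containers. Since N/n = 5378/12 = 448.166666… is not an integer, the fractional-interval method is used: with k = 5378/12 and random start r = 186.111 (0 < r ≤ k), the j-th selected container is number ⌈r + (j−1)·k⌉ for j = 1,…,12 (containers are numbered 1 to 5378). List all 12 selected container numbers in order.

187, 635, 1083, 1531, 1979, 2427, 2876, 3324, 3772, 4220, 4668, 5116

j=1: r + 0k = 186.111 → ⌈·⌉ = 187
j=2: r + 1k = 634.277666… → ⌈·⌉ = 635
j=3: r + 2k = 1082.444333… → ⌈·⌉ = 1083
j=4: r + 3k = 1530.611 → ⌈·⌉ = 1531
j=5: r + 4k = 1978.777666… → ⌈·⌉ = 1979
j=6: r + 5k = 2426.944333… → ⌈·⌉ = 2427
j=7: r + 6k = 2875.111 → ⌈·⌉ = 2876
j=8: r + 7k = 3323.277666… → ⌈·⌉ = 3324
j=9: r + 8k = 3771.444333… → ⌈·⌉ = 3772
j=10: r + 9k = 4219.611 → ⌈·⌉ = 4220
j=11: r + 10k = 4667.777666… → ⌈·⌉ = 4668
j=12: r + 11k = 5115.944333… → ⌈·⌉ = 5116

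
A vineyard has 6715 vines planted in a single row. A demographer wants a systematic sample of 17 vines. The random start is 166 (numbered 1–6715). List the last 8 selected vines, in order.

k = N/n = 6715/17 = 395
10th selection = 166 + 9×395 = 3721
11th: 3721 + 395 = 4116
12th: 4116 + 395 = 4511
13th: 4511 + 395 = 4906
14th: 4906 + 395 = 5301
15th: 5301 + 395 = 5696
16th: 5696 + 395 = 6091
17th: 6091 + 395 = 6486

3721, 4116, 4511, 4906, 5301, 5696, 6091, 6486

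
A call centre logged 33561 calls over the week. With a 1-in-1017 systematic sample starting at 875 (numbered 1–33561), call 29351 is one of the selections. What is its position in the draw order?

k = 1017
position = (29351 − 875)/1017 + 1 = 28476/1017 + 1 = 28 + 1 = 29

29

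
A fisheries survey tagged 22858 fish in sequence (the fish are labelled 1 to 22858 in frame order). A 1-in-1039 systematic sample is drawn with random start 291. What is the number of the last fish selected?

22110

k = 1039
22nd selection = r + (22−1)·k = 291 + 21×1039 = 291 + 21819 = 22110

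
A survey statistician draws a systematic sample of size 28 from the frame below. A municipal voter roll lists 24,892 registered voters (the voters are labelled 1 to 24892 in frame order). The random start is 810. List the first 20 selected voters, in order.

810, 1699, 2588, 3477, 4366, 5255, 6144, 7033, 7922, 8811, 9700, 10589, 11478, 12367, 13256, 14145, 15034, 15923, 16812, 17701

k = N/n = 24892/28 = 889
voter 1: 810
voter 2: 810 + 889 = 1699
voter 3: 1699 + 889 = 2588
voter 4: 2588 + 889 = 3477
voter 5: 3477 + 889 = 4366
voter 6: 4366 + 889 = 5255
voter 7: 5255 + 889 = 6144
voter 8: 6144 + 889 = 7033
voter 9: 7033 + 889 = 7922
voter 10: 7922 + 889 = 8811
voter 11: 8811 + 889 = 9700
voter 12: 9700 + 889 = 10589
voter 13: 10589 + 889 = 11478
voter 14: 11478 + 889 = 12367
voter 15: 12367 + 889 = 13256
voter 16: 13256 + 889 = 14145
voter 17: 14145 + 889 = 15034
voter 18: 15034 + 889 = 15923
voter 19: 15923 + 889 = 16812
voter 20: 16812 + 889 = 17701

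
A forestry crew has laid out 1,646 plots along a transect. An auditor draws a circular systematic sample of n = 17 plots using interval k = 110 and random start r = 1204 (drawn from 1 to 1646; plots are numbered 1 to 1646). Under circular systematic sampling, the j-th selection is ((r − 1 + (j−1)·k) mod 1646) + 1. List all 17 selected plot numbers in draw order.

Selection 1: 1204
Selection 2: 1204 + 110 = 1314
Selection 3: 1314 + 110 = 1424
Selection 4: 1424 + 110 = 1534
Selection 5: 1534 + 110 = 1644
Selection 6: 1644 + 110 = 1754 → 1754 − 1646 = 108
Selection 7: 108 + 110 = 218
Selection 8: 218 + 110 = 328
Selection 9: 328 + 110 = 438
Selection 10: 438 + 110 = 548
Selection 11: 548 + 110 = 658
Selection 12: 658 + 110 = 768
Selection 13: 768 + 110 = 878
Selection 14: 878 + 110 = 988
Selection 15: 988 + 110 = 1098
Selection 16: 1098 + 110 = 1208
Selection 17: 1208 + 110 = 1318

1204, 1314, 1424, 1534, 1644, 108, 218, 328, 438, 548, 658, 768, 878, 988, 1098, 1208, 1318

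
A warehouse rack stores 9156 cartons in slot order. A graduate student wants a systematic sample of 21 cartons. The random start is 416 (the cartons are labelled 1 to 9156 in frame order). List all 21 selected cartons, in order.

416, 852, 1288, 1724, 2160, 2596, 3032, 3468, 3904, 4340, 4776, 5212, 5648, 6084, 6520, 6956, 7392, 7828, 8264, 8700, 9136

k = N/n = 9156/21 = 436
carton 1: 416
carton 2: 416 + 436 = 852
carton 3: 852 + 436 = 1288
carton 4: 1288 + 436 = 1724
carton 5: 1724 + 436 = 2160
carton 6: 2160 + 436 = 2596
carton 7: 2596 + 436 = 3032
carton 8: 3032 + 436 = 3468
carton 9: 3468 + 436 = 3904
carton 10: 3904 + 436 = 4340
carton 11: 4340 + 436 = 4776
carton 12: 4776 + 436 = 5212
carton 13: 5212 + 436 = 5648
carton 14: 5648 + 436 = 6084
carton 15: 6084 + 436 = 6520
carton 16: 6520 + 436 = 6956
carton 17: 6956 + 436 = 7392
carton 18: 7392 + 436 = 7828
carton 19: 7828 + 436 = 8264
carton 20: 8264 + 436 = 8700
carton 21: 8700 + 436 = 9136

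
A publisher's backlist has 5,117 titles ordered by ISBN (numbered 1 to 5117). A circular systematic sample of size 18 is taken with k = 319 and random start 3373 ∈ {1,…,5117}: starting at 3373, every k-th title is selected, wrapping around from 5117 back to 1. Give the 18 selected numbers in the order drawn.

Selection 1: 3373
Selection 2: 3373 + 319 = 3692
Selection 3: 3692 + 319 = 4011
Selection 4: 4011 + 319 = 4330
Selection 5: 4330 + 319 = 4649
Selection 6: 4649 + 319 = 4968
Selection 7: 4968 + 319 = 5287 → 5287 − 5117 = 170
Selection 8: 170 + 319 = 489
Selection 9: 489 + 319 = 808
Selection 10: 808 + 319 = 1127
Selection 11: 1127 + 319 = 1446
Selection 12: 1446 + 319 = 1765
Selection 13: 1765 + 319 = 2084
Selection 14: 2084 + 319 = 2403
Selection 15: 2403 + 319 = 2722
Selection 16: 2722 + 319 = 3041
Selection 17: 3041 + 319 = 3360
Selection 18: 3360 + 319 = 3679

3373, 3692, 4011, 4330, 4649, 4968, 170, 489, 808, 1127, 1446, 1765, 2084, 2403, 2722, 3041, 3360, 3679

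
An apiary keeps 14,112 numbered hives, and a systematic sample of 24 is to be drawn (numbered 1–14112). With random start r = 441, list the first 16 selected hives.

441, 1029, 1617, 2205, 2793, 3381, 3969, 4557, 5145, 5733, 6321, 6909, 7497, 8085, 8673, 9261

k = N/n = 14112/24 = 588
hive 1: 441
hive 2: 441 + 588 = 1029
hive 3: 1029 + 588 = 1617
hive 4: 1617 + 588 = 2205
hive 5: 2205 + 588 = 2793
hive 6: 2793 + 588 = 3381
hive 7: 3381 + 588 = 3969
hive 8: 3969 + 588 = 4557
hive 9: 4557 + 588 = 5145
hive 10: 5145 + 588 = 5733
hive 11: 5733 + 588 = 6321
hive 12: 6321 + 588 = 6909
hive 13: 6909 + 588 = 7497
hive 14: 7497 + 588 = 8085
hive 15: 8085 + 588 = 8673
hive 16: 8673 + 588 = 9261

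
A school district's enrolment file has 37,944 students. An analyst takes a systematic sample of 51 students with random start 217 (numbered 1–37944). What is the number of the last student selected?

37417

k = 37944/51 = 744
51st selection = r + (51−1)·k = 217 + 50×744 = 217 + 37200 = 37417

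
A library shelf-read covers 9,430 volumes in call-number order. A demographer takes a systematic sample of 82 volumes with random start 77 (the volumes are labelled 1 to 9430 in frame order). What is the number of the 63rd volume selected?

7207

k = 9430/82 = 115
63rd selection = r + (63−1)·k = 77 + 62×115 = 77 + 7130 = 7207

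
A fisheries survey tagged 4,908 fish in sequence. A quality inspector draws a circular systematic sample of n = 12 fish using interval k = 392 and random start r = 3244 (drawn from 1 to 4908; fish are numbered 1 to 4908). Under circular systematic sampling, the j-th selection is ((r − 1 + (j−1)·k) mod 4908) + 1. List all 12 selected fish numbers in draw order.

Selection 1: 3244
Selection 2: 3244 + 392 = 3636
Selection 3: 3636 + 392 = 4028
Selection 4: 4028 + 392 = 4420
Selection 5: 4420 + 392 = 4812
Selection 6: 4812 + 392 = 5204 → 5204 − 4908 = 296
Selection 7: 296 + 392 = 688
Selection 8: 688 + 392 = 1080
Selection 9: 1080 + 392 = 1472
Selection 10: 1472 + 392 = 1864
Selection 11: 1864 + 392 = 2256
Selection 12: 2256 + 392 = 2648

3244, 3636, 4028, 4420, 4812, 296, 688, 1080, 1472, 1864, 2256, 2648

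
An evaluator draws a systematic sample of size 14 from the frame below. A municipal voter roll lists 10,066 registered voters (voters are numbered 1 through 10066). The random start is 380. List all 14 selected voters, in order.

380, 1099, 1818, 2537, 3256, 3975, 4694, 5413, 6132, 6851, 7570, 8289, 9008, 9727

k = N/n = 10066/14 = 719
voter 1: 380
voter 2: 380 + 719 = 1099
voter 3: 1099 + 719 = 1818
voter 4: 1818 + 719 = 2537
voter 5: 2537 + 719 = 3256
voter 6: 3256 + 719 = 3975
voter 7: 3975 + 719 = 4694
voter 8: 4694 + 719 = 5413
voter 9: 5413 + 719 = 6132
voter 10: 6132 + 719 = 6851
voter 11: 6851 + 719 = 7570
voter 12: 7570 + 719 = 8289
voter 13: 8289 + 719 = 9008
voter 14: 9008 + 719 = 9727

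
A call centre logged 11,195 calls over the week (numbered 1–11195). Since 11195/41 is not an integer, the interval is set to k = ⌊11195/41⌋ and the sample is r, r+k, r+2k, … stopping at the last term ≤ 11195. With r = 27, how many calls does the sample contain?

k = ⌊11195/41⌋ = 273
Achieved size = ⌊(11195 − 27)/273⌋ + 1 = ⌊11168/273⌋ + 1 = 40 + 1 = 41
(last selection: 27 + 40×273 = 10947 ≤ 11195; next would be 11220 > 11195)

41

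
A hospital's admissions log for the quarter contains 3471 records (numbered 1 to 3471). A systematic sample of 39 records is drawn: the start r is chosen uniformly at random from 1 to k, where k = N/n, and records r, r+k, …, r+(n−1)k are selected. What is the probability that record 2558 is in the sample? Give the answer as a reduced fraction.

1/89

k = 3471/39 = 89.
Record 2558 is selected iff r ≡ 2558 (mod 89); exactly one such r in {1,…,89}.
Inclusion probability = 1/89.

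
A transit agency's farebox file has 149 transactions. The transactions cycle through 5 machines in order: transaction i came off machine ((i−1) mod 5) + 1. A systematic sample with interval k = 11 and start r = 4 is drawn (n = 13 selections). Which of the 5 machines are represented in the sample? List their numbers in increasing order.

Consecutive selections differ by k = 11, so their machine numbers differ by 11 mod 5 = 1.
gcd(11, 5) = 1, so the sample visits 5/1 = 5 distinct residues mod 5.
Start 4 is machine 4; the machines hit are 1, 2, 3, 4, 5.

1, 2, 3, 4, 5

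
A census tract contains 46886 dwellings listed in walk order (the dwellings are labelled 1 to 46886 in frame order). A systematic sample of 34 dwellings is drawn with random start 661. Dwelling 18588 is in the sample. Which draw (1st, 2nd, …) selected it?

14

k = 46886/34 = 1379
position = (18588 − 661)/1379 + 1 = 17927/1379 + 1 = 13 + 1 = 14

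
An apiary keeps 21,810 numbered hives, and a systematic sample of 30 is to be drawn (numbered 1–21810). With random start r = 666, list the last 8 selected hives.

16660, 17387, 18114, 18841, 19568, 20295, 21022, 21749

k = N/n = 21810/30 = 727
23rd selection = 666 + 22×727 = 16660
24th: 16660 + 727 = 17387
25th: 17387 + 727 = 18114
26th: 18114 + 727 = 18841
27th: 18841 + 727 = 19568
28th: 19568 + 727 = 20295
29th: 20295 + 727 = 21022
30th: 21022 + 727 = 21749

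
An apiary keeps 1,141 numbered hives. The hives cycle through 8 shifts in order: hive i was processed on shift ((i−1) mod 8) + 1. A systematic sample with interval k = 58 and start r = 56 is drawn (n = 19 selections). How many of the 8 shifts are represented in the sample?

Consecutive selections differ by k = 58, so their shift numbers differ by 58 mod 8 = 2.
gcd(58, 8) = 2, so the sample visits 8/2 = 4 distinct residues mod 8.
Start 56 is shift 8; the shifts hit are 2, 4, 6, 8.

4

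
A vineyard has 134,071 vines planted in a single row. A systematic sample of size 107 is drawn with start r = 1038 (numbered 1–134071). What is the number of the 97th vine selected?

k = 134071/107 = 1253
97th selection = r + (97−1)·k = 1038 + 96×1253 = 1038 + 120288 = 121326

121326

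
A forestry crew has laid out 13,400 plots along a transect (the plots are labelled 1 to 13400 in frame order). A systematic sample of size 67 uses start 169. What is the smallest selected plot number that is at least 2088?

2169

k = 13400/67 = 200
Steps past start: ⌈(2088 − 169)/200⌉ = ⌈1919/200⌉ = 10
Selected plot: 169 + 10×200 = 2169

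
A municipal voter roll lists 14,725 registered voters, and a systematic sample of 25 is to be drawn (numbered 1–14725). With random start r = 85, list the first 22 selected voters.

85, 674, 1263, 1852, 2441, 3030, 3619, 4208, 4797, 5386, 5975, 6564, 7153, 7742, 8331, 8920, 9509, 10098, 10687, 11276, 11865, 12454

k = N/n = 14725/25 = 589
voter 1: 85
voter 2: 85 + 589 = 674
voter 3: 674 + 589 = 1263
voter 4: 1263 + 589 = 1852
voter 5: 1852 + 589 = 2441
voter 6: 2441 + 589 = 3030
voter 7: 3030 + 589 = 3619
voter 8: 3619 + 589 = 4208
voter 9: 4208 + 589 = 4797
voter 10: 4797 + 589 = 5386
voter 11: 5386 + 589 = 5975
voter 12: 5975 + 589 = 6564
voter 13: 6564 + 589 = 7153
voter 14: 7153 + 589 = 7742
voter 15: 7742 + 589 = 8331
voter 16: 8331 + 589 = 8920
voter 17: 8920 + 589 = 9509
voter 18: 9509 + 589 = 10098
voter 19: 10098 + 589 = 10687
voter 20: 10687 + 589 = 11276
voter 21: 11276 + 589 = 11865
voter 22: 11865 + 589 = 12454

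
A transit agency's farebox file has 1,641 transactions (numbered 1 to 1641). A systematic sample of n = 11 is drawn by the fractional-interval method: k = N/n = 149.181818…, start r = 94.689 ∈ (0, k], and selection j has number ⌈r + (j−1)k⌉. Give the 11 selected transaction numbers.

j=1: r + 0k = 94.689 → ⌈·⌉ = 95
j=2: r + 1k = 243.870818… → ⌈·⌉ = 244
j=3: r + 2k = 393.052636… → ⌈·⌉ = 394
j=4: r + 3k = 542.234454… → ⌈·⌉ = 543
j=5: r + 4k = 691.416272… → ⌈·⌉ = 692
j=6: r + 5k = 840.598090… → ⌈·⌉ = 841
j=7: r + 6k = 989.779909… → ⌈·⌉ = 990
j=8: r + 7k = 1138.961727… → ⌈·⌉ = 1139
j=9: r + 8k = 1288.143545… → ⌈·⌉ = 1289
j=10: r + 9k = 1437.325363… → ⌈·⌉ = 1438
j=11: r + 10k = 1586.507181… → ⌈·⌉ = 1587

95, 244, 394, 543, 692, 841, 990, 1139, 1289, 1438, 1587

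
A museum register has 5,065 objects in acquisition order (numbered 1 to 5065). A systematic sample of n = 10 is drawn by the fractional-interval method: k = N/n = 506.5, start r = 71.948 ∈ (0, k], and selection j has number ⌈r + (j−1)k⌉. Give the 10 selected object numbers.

j=1: r + 0k = 71.948 → ⌈·⌉ = 72
j=2: r + 1k = 578.448 → ⌈·⌉ = 579
j=3: r + 2k = 1084.948 → ⌈·⌉ = 1085
j=4: r + 3k = 1591.448 → ⌈·⌉ = 1592
j=5: r + 4k = 2097.948 → ⌈·⌉ = 2098
j=6: r + 5k = 2604.448 → ⌈·⌉ = 2605
j=7: r + 6k = 3110.948 → ⌈·⌉ = 3111
j=8: r + 7k = 3617.448 → ⌈·⌉ = 3618
j=9: r + 8k = 4123.948 → ⌈·⌉ = 4124
j=10: r + 9k = 4630.448 → ⌈·⌉ = 4631

72, 579, 1085, 1592, 2098, 2605, 3111, 3618, 4124, 4631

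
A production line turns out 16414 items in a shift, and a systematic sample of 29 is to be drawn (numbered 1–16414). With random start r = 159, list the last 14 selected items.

8649, 9215, 9781, 10347, 10913, 11479, 12045, 12611, 13177, 13743, 14309, 14875, 15441, 16007

k = N/n = 16414/29 = 566
16th selection = 159 + 15×566 = 8649
17th: 8649 + 566 = 9215
18th: 9215 + 566 = 9781
19th: 9781 + 566 = 10347
20th: 10347 + 566 = 10913
21st: 10913 + 566 = 11479
22nd: 11479 + 566 = 12045
23rd: 12045 + 566 = 12611
24th: 12611 + 566 = 13177
25th: 13177 + 566 = 13743
26th: 13743 + 566 = 14309
27th: 14309 + 566 = 14875
28th: 14875 + 566 = 15441
29th: 15441 + 566 = 16007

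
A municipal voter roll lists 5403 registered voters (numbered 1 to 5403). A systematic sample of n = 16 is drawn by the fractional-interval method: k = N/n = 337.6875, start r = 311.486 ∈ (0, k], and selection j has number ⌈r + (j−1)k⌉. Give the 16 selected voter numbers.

j=1: r + 0k = 311.486 → ⌈·⌉ = 312
j=2: r + 1k = 649.1735 → ⌈·⌉ = 650
j=3: r + 2k = 986.861 → ⌈·⌉ = 987
j=4: r + 3k = 1324.5485 → ⌈·⌉ = 1325
j=5: r + 4k = 1662.236 → ⌈·⌉ = 1663
j=6: r + 5k = 1999.9235 → ⌈·⌉ = 2000
j=7: r + 6k = 2337.611 → ⌈·⌉ = 2338
j=8: r + 7k = 2675.2985 → ⌈·⌉ = 2676
j=9: r + 8k = 3012.986 → ⌈·⌉ = 3013
j=10: r + 9k = 3350.6735 → ⌈·⌉ = 3351
j=11: r + 10k = 3688.361 → ⌈·⌉ = 3689
j=12: r + 11k = 4026.0485 → ⌈·⌉ = 4027
j=13: r + 12k = 4363.736 → ⌈·⌉ = 4364
j=14: r + 13k = 4701.4235 → ⌈·⌉ = 4702
j=15: r + 14k = 5039.111 → ⌈·⌉ = 5040
j=16: r + 15k = 5376.7985 → ⌈·⌉ = 5377

312, 650, 987, 1325, 1663, 2000, 2338, 2676, 3013, 3351, 3689, 4027, 4364, 4702, 5040, 5377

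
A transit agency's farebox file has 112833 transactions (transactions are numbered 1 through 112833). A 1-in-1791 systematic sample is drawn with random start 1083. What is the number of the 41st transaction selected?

k = 1791
41st selection = r + (41−1)·k = 1083 + 40×1791 = 1083 + 71640 = 72723

72723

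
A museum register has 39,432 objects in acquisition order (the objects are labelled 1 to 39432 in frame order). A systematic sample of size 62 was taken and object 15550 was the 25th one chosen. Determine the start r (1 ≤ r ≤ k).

286

k = 39432/62 = 636
r = 15550 − (25−1)×636 = 15550 − 15264 = 286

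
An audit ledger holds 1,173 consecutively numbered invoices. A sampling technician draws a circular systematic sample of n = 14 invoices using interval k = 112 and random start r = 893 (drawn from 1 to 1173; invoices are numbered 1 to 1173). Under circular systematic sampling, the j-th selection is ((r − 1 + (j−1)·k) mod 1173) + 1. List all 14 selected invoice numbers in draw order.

893, 1005, 1117, 56, 168, 280, 392, 504, 616, 728, 840, 952, 1064, 3

Selection 1: 893
Selection 2: 893 + 112 = 1005
Selection 3: 1005 + 112 = 1117
Selection 4: 1117 + 112 = 1229 → 1229 − 1173 = 56
Selection 5: 56 + 112 = 168
Selection 6: 168 + 112 = 280
Selection 7: 280 + 112 = 392
Selection 8: 392 + 112 = 504
Selection 9: 504 + 112 = 616
Selection 10: 616 + 112 = 728
Selection 11: 728 + 112 = 840
Selection 12: 840 + 112 = 952
Selection 13: 952 + 112 = 1064
Selection 14: 1064 + 112 = 1176 → 1176 − 1173 = 3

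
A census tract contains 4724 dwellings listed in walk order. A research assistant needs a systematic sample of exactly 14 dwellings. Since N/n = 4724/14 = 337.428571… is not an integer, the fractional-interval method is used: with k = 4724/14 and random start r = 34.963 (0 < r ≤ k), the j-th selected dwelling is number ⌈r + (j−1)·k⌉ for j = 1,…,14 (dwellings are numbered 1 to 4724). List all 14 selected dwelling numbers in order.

35, 373, 710, 1048, 1385, 1723, 2060, 2397, 2735, 3072, 3410, 3747, 4085, 4422

j=1: r + 0k = 34.963 → ⌈·⌉ = 35
j=2: r + 1k = 372.391571… → ⌈·⌉ = 373
j=3: r + 2k = 709.820142… → ⌈·⌉ = 710
j=4: r + 3k = 1047.248714… → ⌈·⌉ = 1048
j=5: r + 4k = 1384.677285… → ⌈·⌉ = 1385
j=6: r + 5k = 1722.105857… → ⌈·⌉ = 1723
j=7: r + 6k = 2059.534428… → ⌈·⌉ = 2060
j=8: r + 7k = 2396.963 → ⌈·⌉ = 2397
j=9: r + 8k = 2734.391571… → ⌈·⌉ = 2735
j=10: r + 9k = 3071.820142… → ⌈·⌉ = 3072
j=11: r + 10k = 3409.248714… → ⌈·⌉ = 3410
j=12: r + 11k = 3746.677285… → ⌈·⌉ = 3747
j=13: r + 12k = 4084.105857… → ⌈·⌉ = 4085
j=14: r + 13k = 4421.534428… → ⌈·⌉ = 4422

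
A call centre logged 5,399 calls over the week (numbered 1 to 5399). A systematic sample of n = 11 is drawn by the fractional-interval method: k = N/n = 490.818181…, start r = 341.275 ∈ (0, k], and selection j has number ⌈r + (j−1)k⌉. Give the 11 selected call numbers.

j=1: r + 0k = 341.275 → ⌈·⌉ = 342
j=2: r + 1k = 832.093181… → ⌈·⌉ = 833
j=3: r + 2k = 1322.911363… → ⌈·⌉ = 1323
j=4: r + 3k = 1813.729545… → ⌈·⌉ = 1814
j=5: r + 4k = 2304.547727… → ⌈·⌉ = 2305
j=6: r + 5k = 2795.365909… → ⌈·⌉ = 2796
j=7: r + 6k = 3286.184090… → ⌈·⌉ = 3287
j=8: r + 7k = 3777.002272… → ⌈·⌉ = 3778
j=9: r + 8k = 4267.820454… → ⌈·⌉ = 4268
j=10: r + 9k = 4758.638636… → ⌈·⌉ = 4759
j=11: r + 10k = 5249.456818… → ⌈·⌉ = 5250

342, 833, 1323, 1814, 2305, 2796, 3287, 3778, 4268, 4759, 5250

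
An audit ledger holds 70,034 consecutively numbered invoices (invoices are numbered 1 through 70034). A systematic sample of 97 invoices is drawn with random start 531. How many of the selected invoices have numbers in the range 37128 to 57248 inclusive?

28

k = 70034/97 = 722
First selection ≥ 37128: 531 + ⌈(37128−531)/722⌉·722 = 531 + 51×722 = 37353
Last selection ≤ 57248: 531 + ⌊(57248−531)/722⌋·722 = 531 + 78×722 = 56847
Count = 78 − 51 + 1 = 28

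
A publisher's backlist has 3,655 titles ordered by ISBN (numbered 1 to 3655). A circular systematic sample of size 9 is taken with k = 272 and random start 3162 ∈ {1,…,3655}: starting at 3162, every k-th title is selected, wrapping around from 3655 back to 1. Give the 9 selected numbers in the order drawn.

Selection 1: 3162
Selection 2: 3162 + 272 = 3434
Selection 3: 3434 + 272 = 3706 → 3706 − 3655 = 51
Selection 4: 51 + 272 = 323
Selection 5: 323 + 272 = 595
Selection 6: 595 + 272 = 867
Selection 7: 867 + 272 = 1139
Selection 8: 1139 + 272 = 1411
Selection 9: 1411 + 272 = 1683

3162, 3434, 51, 323, 595, 867, 1139, 1411, 1683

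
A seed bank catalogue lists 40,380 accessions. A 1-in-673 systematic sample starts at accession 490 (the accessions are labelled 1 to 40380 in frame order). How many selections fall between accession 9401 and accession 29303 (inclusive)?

k = 673
First selection ≥ 9401: 490 + ⌈(9401−490)/673⌉·673 = 490 + 14×673 = 9912
Last selection ≤ 29303: 490 + ⌊(29303−490)/673⌋·673 = 490 + 42×673 = 28756
Count = 42 − 14 + 1 = 29

29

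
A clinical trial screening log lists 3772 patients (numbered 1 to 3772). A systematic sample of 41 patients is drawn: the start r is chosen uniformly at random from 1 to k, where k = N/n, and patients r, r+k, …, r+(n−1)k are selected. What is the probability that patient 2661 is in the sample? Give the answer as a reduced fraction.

k = 3772/41 = 92.
Patient 2661 is selected iff r ≡ 2661 (mod 92); exactly one such r in {1,…,92}.
Inclusion probability = 1/92.

1/92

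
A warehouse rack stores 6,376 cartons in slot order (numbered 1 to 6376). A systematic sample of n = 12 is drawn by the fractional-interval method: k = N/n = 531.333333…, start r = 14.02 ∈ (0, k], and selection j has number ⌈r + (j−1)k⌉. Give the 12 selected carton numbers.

j=1: r + 0k = 14.02 → ⌈·⌉ = 15
j=2: r + 1k = 545.353333… → ⌈·⌉ = 546
j=3: r + 2k = 1076.686666… → ⌈·⌉ = 1077
j=4: r + 3k = 1608.02 → ⌈·⌉ = 1609
j=5: r + 4k = 2139.353333… → ⌈·⌉ = 2140
j=6: r + 5k = 2670.686666… → ⌈·⌉ = 2671
j=7: r + 6k = 3202.02 → ⌈·⌉ = 3203
j=8: r + 7k = 3733.353333… → ⌈·⌉ = 3734
j=9: r + 8k = 4264.686666… → ⌈·⌉ = 4265
j=10: r + 9k = 4796.02 → ⌈·⌉ = 4797
j=11: r + 10k = 5327.353333… → ⌈·⌉ = 5328
j=12: r + 11k = 5858.686666… → ⌈·⌉ = 5859

15, 546, 1077, 1609, 2140, 2671, 3203, 3734, 4265, 4797, 5328, 5859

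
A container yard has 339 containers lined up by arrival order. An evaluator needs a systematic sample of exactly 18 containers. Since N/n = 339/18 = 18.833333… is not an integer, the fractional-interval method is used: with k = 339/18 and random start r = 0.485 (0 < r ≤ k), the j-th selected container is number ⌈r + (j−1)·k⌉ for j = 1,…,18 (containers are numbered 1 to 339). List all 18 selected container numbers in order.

j=1: r + 0k = 0.485 → ⌈·⌉ = 1
j=2: r + 1k = 19.318333… → ⌈·⌉ = 20
j=3: r + 2k = 38.151666… → ⌈·⌉ = 39
j=4: r + 3k = 56.985 → ⌈·⌉ = 57
j=5: r + 4k = 75.818333… → ⌈·⌉ = 76
j=6: r + 5k = 94.651666… → ⌈·⌉ = 95
j=7: r + 6k = 113.485 → ⌈·⌉ = 114
j=8: r + 7k = 132.318333… → ⌈·⌉ = 133
j=9: r + 8k = 151.151666… → ⌈·⌉ = 152
j=10: r + 9k = 169.985 → ⌈·⌉ = 170
j=11: r + 10k = 188.818333… → ⌈·⌉ = 189
j=12: r + 11k = 207.651666… → ⌈·⌉ = 208
j=13: r + 12k = 226.485 → ⌈·⌉ = 227
j=14: r + 13k = 245.318333… → ⌈·⌉ = 246
j=15: r + 14k = 264.151666… → ⌈·⌉ = 265
j=16: r + 15k = 282.985 → ⌈·⌉ = 283
j=17: r + 16k = 301.818333… → ⌈·⌉ = 302
j=18: r + 17k = 320.651666… → ⌈·⌉ = 321

1, 20, 39, 57, 76, 95, 114, 133, 152, 170, 189, 208, 227, 246, 265, 283, 302, 321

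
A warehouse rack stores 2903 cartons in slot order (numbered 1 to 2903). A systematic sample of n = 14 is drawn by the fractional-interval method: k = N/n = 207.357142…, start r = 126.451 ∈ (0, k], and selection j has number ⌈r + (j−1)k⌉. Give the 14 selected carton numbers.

j=1: r + 0k = 126.451 → ⌈·⌉ = 127
j=2: r + 1k = 333.808142… → ⌈·⌉ = 334
j=3: r + 2k = 541.165285… → ⌈·⌉ = 542
j=4: r + 3k = 748.522428… → ⌈·⌉ = 749
j=5: r + 4k = 955.879571… → ⌈·⌉ = 956
j=6: r + 5k = 1163.236714… → ⌈·⌉ = 1164
j=7: r + 6k = 1370.593857… → ⌈·⌉ = 1371
j=8: r + 7k = 1577.951 → ⌈·⌉ = 1578
j=9: r + 8k = 1785.308142… → ⌈·⌉ = 1786
j=10: r + 9k = 1992.665285… → ⌈·⌉ = 1993
j=11: r + 10k = 2200.022428… → ⌈·⌉ = 2201
j=12: r + 11k = 2407.379571… → ⌈·⌉ = 2408
j=13: r + 12k = 2614.736714… → ⌈·⌉ = 2615
j=14: r + 13k = 2822.093857… → ⌈·⌉ = 2823

127, 334, 542, 749, 956, 1164, 1371, 1578, 1786, 1993, 2201, 2408, 2615, 2823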